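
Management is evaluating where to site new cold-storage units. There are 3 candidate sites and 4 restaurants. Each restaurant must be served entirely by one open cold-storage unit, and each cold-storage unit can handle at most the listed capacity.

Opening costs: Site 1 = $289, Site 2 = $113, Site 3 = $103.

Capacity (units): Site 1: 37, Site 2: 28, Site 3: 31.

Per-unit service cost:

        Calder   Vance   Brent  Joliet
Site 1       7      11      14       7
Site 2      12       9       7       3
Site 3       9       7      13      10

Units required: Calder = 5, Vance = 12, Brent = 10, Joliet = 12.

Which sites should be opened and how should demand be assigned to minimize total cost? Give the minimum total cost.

Open {Site 2, Site 3}: Calder→Site 3 9·5=45, Vance→Site 3 7·12=84, Brent→Site 2 7·10=70, Joliet→Site 2 3·12=36.
Loads: Site 2 carries 22/28, Site 3 carries 17/31. Service 235; fixed 216; total 451.
Next best feasible plan costs 466.

Minimum total cost: 451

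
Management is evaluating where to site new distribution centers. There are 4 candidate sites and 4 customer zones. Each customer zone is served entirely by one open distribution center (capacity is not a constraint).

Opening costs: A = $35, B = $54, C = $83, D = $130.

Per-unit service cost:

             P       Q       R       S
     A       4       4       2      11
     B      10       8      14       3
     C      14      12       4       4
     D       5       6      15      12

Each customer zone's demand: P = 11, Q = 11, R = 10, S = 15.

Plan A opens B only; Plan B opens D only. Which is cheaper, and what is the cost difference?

Plan A is cheaper by 144.

Plan A: {B}: P→B 10·11=110, Q→B 8·11=88, R→B 14·10=140, S→B 3·15=45. Service 383; fixed 54; total 437.
Plan B: {D}: P→D 5·11=55, Q→D 6·11=66, R→D 15·10=150, S→D 12·15=180. Service 451; fixed 130; total 581.
Difference: |437 − 581| = 144.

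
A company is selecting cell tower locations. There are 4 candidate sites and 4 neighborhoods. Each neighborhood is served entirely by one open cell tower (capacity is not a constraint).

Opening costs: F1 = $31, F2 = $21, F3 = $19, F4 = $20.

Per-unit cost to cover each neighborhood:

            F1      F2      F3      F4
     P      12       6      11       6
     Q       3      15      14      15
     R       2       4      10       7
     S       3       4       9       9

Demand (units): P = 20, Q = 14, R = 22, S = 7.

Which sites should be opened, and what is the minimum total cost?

For any fixed open set, each neighborhood goes to its cheapest open site; total = fixed + service.
{F1, F4}: P→F4 6·20=120, Q→F1 3·14=42, R→F1 2·22=44, S→F1 3·7=21. Service 227; fixed 51; total 278.
{F1, F2}: service 227 + fixed 52 = 279
{F1, F3, F4}: service 227 + fixed 70 = 297
{F1, F2, F3, F4}: P→F2 6·20=120, Q→F1 3·14=42, R→F1 2·22=44, S→F1 3·7=21. Service 227; fixed 91; total 318.
No other subset beats 278.

Open F1 and F4; minimum total cost 278.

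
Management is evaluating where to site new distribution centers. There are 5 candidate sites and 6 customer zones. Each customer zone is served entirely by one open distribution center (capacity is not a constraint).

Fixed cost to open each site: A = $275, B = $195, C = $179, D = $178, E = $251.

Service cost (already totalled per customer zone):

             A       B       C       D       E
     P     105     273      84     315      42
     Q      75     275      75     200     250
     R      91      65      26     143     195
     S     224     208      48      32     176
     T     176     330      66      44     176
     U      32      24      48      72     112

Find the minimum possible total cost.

Minimum total cost: 526

For any fixed open set, each customer zone goes to its cheapest open site; total = fixed + service.
{C}: P→C 84, Q→C 75, R→C 26, S→C 48, T→C 66, U→C 48. Service 347; fixed 179; total 526.
{C, D}: P→C 84, Q→C 75, R→C 26, S→D 32, T→D 44, U→C 48. Service 309; fixed 357; total 666.
{B, C}: P→C 84, Q→C 75, R→C 26, S→C 48, T→C 66, U→B 24. Service 323; fixed 374; total 697.
{A, B, C, D, E}: service 243 + fixed 1078 = 1321
No other subset beats 526.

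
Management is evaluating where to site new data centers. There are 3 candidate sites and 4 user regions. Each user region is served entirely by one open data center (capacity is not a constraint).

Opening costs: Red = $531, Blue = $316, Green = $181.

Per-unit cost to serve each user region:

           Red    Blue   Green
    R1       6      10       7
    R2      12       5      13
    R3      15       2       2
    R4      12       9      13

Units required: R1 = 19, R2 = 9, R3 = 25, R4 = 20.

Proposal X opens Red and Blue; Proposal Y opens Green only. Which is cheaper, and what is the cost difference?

Proposal X: {Red, Blue}: R1→Red 6·19=114, R2→Blue 5·9=45, R3→Blue 2·25=50, R4→Blue 9·20=180. Service 389; fixed 847; total 1236.
Proposal Y: {Green}: R1→Green 7·19=133, R2→Green 13·9=117, R3→Green 2·25=50, R4→Green 13·20=260. Service 560; fixed 181; total 741.
Difference: |1236 − 741| = 495.

Proposal Y is cheaper by 495.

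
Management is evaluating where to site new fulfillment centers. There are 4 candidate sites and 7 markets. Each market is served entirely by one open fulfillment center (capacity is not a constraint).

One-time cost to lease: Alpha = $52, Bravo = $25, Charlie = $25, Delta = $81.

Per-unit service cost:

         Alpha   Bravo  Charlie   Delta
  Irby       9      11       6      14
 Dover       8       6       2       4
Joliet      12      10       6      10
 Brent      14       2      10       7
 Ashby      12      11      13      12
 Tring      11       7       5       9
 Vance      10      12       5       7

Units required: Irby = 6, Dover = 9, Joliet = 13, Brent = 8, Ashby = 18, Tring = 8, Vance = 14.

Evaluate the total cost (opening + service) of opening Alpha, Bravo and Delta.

Total cost: 746

Each market is assigned to its cheapest site among the open ones.
{Alpha, Bravo, Delta}: Irby→Alpha 9·6=54, Dover→Delta 4·9=36, Joliet→Bravo 10·13=130, Brent→Bravo 2·8=16, Ashby→Bravo 11·18=198, Tring→Bravo 7·8=56, Vance→Delta 7·14=98. Service 588; fixed 158; total 746.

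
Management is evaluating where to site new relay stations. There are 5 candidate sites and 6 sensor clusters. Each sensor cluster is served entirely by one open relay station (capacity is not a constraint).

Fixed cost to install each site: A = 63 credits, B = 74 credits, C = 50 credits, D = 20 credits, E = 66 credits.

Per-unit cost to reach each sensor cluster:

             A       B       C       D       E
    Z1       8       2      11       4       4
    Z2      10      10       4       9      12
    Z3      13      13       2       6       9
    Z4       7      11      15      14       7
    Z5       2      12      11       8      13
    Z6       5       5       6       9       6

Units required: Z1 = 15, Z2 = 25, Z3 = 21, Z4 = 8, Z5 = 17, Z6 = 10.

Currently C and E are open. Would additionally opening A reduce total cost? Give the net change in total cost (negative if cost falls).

Yes — net change −100 (cost falls by 100).

Current service cost with {C, E}: 505.
Adding A: each sensor cluster re-picks its cheapest; new service cost 342, saving 163.
Extra fixed cost: 63. Net change = 63 − 163 = -100.
(Totals: 621 → 521.)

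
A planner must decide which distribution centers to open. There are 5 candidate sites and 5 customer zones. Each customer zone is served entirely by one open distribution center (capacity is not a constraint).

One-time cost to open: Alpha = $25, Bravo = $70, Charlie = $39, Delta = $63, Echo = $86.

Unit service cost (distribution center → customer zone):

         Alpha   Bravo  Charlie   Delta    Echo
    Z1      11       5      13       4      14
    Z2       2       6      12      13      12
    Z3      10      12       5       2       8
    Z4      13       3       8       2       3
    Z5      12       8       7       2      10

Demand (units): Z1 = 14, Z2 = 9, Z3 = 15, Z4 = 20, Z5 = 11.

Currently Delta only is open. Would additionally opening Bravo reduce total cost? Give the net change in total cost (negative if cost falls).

Current service cost with {Delta}: 265.
Adding Bravo: each customer zone re-picks its cheapest; new service cost 202, saving 63.
Extra fixed cost: 70. Net change = 70 − 63 = 7.
(Totals: 328 → 335.)

No — net change +7 (cost rises by 7).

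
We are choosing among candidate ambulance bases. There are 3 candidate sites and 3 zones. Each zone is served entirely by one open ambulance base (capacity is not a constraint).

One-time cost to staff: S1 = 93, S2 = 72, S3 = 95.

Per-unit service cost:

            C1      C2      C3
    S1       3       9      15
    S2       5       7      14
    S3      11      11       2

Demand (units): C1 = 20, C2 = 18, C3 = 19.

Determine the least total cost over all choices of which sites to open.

For any fixed open set, each zone goes to its cheapest open site; total = fixed + service.
{S2, S3}: C1→S2 5·20=100, C2→S2 7·18=126, C3→S3 2·19=38. Service 264; fixed 167; total 431.
{S1, S3}: service 260 + fixed 188 = 448
{S1, S2, S3}: C1→S1 3·20=60, C2→S2 7·18=126, C3→S3 2·19=38. Service 224; fixed 260; total 484.
{S2}: C1→S2 5·20=100, C2→S2 7·18=126, C3→S2 14·19=266. Service 492; fixed 72; total 564.
No other subset beats 431.

Minimum total cost: 431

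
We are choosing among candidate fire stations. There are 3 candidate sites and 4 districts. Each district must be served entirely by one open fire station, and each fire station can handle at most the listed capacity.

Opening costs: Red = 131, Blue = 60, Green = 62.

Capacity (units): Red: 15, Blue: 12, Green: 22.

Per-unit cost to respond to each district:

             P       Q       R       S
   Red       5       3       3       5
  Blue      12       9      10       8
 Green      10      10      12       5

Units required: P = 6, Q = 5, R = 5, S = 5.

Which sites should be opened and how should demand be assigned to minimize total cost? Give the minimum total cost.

Minimum total cost: 257

Open {Green}: P→Green 10·6=60, Q→Green 10·5=50, R→Green 12·5=60, S→Green 5·5=25.
Loads: Green carries 21/22. Service 195; fixed 62; total 257.
Next best feasible plan costs 302.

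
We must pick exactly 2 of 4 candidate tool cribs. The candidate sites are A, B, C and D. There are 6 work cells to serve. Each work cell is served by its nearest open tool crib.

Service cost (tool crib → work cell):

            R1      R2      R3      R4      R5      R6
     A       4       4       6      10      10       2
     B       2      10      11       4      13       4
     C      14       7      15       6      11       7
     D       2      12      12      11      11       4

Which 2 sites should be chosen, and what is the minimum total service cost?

With exactly 2 open, each work cell uses its cheapest among the chosen.
{A, B}: R1→B 2, R2→A 4, R3→A 6, R4→B 4, R5→A 10, R6→A 2. Service cost 28.
{A, C}: service cost 32
{A, D}: service cost 34
Among all 6 size-2 choices, {A, B} is lowest.

Choose A and B; total service cost 28.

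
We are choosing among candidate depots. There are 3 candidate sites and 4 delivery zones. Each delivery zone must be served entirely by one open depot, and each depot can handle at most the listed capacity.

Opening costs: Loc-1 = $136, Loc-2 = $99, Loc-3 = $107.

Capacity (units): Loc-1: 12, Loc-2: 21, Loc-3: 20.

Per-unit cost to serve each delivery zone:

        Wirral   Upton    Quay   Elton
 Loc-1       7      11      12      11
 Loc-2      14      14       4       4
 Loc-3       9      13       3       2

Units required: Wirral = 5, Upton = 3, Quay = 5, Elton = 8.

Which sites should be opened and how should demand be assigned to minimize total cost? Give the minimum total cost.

Minimum total cost: 263

Open {Loc-2}: Wirral→Loc-2 14·5=70, Upton→Loc-2 14·3=42, Quay→Loc-2 4·5=20, Elton→Loc-2 4·8=32.
Loads: Loc-2 carries 21/21. Service 164; fixed 99; total 263.
Next best feasible plan costs 324.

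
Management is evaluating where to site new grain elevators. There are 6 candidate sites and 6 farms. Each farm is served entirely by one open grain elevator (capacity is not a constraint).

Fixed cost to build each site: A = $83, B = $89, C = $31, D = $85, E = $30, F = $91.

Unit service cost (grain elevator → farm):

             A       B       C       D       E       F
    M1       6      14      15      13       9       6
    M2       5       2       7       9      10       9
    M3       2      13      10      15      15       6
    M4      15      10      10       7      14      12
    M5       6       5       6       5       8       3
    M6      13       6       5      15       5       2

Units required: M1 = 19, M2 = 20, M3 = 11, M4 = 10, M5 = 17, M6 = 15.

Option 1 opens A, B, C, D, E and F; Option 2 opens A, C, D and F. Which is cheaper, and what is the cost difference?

Option 2 is cheaper by 59.

Option 1: {A, B, C, D, E, F}: M1→A 6·19=114, M2→B 2·20=40, M3→A 2·11=22, M4→D 7·10=70, M5→F 3·17=51, M6→F 2·15=30. Service 327; fixed 409; total 736.
Option 2: {A, C, D, F}: M1→A 6·19=114, M2→A 5·20=100, M3→A 2·11=22, M4→D 7·10=70, M5→F 3·17=51, M6→F 2·15=30. Service 387; fixed 290; total 677.
Difference: |736 − 677| = 59.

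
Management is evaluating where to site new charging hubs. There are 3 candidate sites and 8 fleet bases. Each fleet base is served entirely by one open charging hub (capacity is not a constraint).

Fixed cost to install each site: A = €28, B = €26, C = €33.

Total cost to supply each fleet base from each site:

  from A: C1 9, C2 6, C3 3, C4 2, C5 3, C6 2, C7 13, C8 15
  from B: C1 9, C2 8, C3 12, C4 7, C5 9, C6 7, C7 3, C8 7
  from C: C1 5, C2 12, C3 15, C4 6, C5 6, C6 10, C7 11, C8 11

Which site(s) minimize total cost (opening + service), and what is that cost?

For any fixed open set, each fleet base goes to its cheapest open site; total = fixed + service.
{A}: C1→A 9, C2→A 6, C3→A 3, C4→A 2, C5→A 3, C6→A 2, C7→A 13, C8→A 15. Service 53; fixed 28; total 81.
{B}: service 62 + fixed 26 = 88
{A, B}: service 35 + fixed 54 = 89
{A, B, C}: service 31 + fixed 87 = 118
No other subset beats 81.

Open A only; minimum total cost 81.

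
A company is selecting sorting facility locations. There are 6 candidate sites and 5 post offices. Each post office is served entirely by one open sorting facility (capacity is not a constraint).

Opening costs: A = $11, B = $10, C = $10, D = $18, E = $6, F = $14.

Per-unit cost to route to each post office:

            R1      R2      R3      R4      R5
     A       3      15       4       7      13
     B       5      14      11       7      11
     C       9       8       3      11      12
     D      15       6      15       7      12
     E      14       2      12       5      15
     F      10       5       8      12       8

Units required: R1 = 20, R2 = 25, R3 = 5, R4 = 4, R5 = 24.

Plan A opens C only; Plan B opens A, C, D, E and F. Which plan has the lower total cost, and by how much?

Plan B is cheaper by 341.

Plan A: {C}: R1→C 9·20=180, R2→C 8·25=200, R3→C 3·5=15, R4→C 11·4=44, R5→C 12·24=288. Service 727; fixed 10; total 737.
Plan B: {A, C, D, E, F}: R1→A 3·20=60, R2→E 2·25=50, R3→C 3·5=15, R4→E 5·4=20, R5→F 8·24=192. Service 337; fixed 59; total 396.
Difference: |737 − 396| = 341.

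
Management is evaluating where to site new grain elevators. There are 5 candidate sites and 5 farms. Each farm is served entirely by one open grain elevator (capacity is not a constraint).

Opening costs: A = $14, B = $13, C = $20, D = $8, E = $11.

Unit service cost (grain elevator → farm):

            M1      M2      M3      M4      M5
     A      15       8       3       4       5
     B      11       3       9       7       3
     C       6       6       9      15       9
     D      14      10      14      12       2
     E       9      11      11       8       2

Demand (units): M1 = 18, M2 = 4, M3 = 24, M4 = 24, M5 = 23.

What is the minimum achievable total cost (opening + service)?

Minimum total cost: 388

For any fixed open set, each farm goes to its cheapest open site; total = fixed + service.
{A, C, D}: M1→C 6·18=108, M2→C 6·4=24, M3→A 3·24=72, M4→A 4·24=96, M5→D 2·23=46. Service 346; fixed 42; total 388.
{A, B, C, D}: M1→C 6·18=108, M2→B 3·4=12, M3→A 3·24=72, M4→A 4·24=96, M5→D 2·23=46. Service 334; fixed 55; total 389.
{A, C, E}: service 346 + fixed 45 = 391
{A, B, C, D, E}: M1→C 6·18=108, M2→B 3·4=12, M3→A 3·24=72, M4→A 4·24=96, M5→D 2·23=46. Service 334; fixed 66; total 400.
No other subset beats 388.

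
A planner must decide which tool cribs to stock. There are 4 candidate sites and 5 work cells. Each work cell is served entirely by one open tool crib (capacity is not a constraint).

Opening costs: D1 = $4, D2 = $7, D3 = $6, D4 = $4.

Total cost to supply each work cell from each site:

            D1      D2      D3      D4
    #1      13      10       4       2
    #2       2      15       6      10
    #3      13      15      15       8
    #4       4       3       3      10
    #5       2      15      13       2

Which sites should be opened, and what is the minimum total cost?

Open D1 and D4; minimum total cost 26.

For any fixed open set, each work cell goes to its cheapest open site; total = fixed + service.
{D1, D4}: #1→D4 2, #2→D1 2, #3→D4 8, #4→D1 4, #5→D1 2. Service 18; fixed 8; total 26.
{D1, D3, D4}: service 17 + fixed 14 = 31
{D3, D4}: service 21 + fixed 10 = 31
{D1, D2, D3, D4}: #1→D4 2, #2→D1 2, #3→D4 8, #4→D2 3, #5→D1 2. Service 17; fixed 21; total 38.
(All 15 nonempty subsets were checked; D1 and D4 is lowest.)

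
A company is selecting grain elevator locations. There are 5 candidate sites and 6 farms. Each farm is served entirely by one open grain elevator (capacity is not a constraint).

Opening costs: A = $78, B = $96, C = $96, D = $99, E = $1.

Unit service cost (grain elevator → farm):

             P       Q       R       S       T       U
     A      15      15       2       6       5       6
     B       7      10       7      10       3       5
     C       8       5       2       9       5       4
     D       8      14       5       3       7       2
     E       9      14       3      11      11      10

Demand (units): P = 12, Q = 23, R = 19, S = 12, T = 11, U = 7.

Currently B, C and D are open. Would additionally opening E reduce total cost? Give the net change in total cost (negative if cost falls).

No — net change +1 (cost rises by 1).

Current service cost with {B, C, D}: 320.
Adding E: each farm re-picks its cheapest; new service cost 320, saving 0.
Extra fixed cost: 1. Net change = 1 − 0 = 1.
(Totals: 611 → 612.)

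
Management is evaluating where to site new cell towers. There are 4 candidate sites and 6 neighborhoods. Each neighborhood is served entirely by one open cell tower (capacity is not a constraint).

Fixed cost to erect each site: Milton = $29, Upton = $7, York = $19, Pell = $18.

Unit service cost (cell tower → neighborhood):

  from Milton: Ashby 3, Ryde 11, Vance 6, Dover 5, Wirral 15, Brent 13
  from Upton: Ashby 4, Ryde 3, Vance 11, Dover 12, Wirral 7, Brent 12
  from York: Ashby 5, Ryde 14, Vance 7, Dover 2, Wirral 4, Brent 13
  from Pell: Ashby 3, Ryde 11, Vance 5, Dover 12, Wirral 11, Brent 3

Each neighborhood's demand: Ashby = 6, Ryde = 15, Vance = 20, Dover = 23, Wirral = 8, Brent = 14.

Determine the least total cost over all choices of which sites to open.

For any fixed open set, each neighborhood goes to its cheapest open site; total = fixed + service.
{Upton, York, Pell}: Ashby→Pell 3·6=18, Ryde→Upton 3·15=45, Vance→Pell 5·20=100, Dover→York 2·23=46, Wirral→York 4·8=32, Brent→Pell 3·14=42. Service 283; fixed 44; total 327.
{Milton, Upton, York, Pell}: service 283 + fixed 73 = 356
{Milton, Upton, Pell}: Ashby→Milton 3·6=18, Ryde→Upton 3·15=45, Vance→Pell 5·20=100, Dover→Milton 5·23=115, Wirral→Upton 7·8=56, Brent→Pell 3·14=42. Service 376; fixed 54; total 430.
{Upton}: service 789 + fixed 7 = 796
No other subset beats 327.

Minimum total cost: 327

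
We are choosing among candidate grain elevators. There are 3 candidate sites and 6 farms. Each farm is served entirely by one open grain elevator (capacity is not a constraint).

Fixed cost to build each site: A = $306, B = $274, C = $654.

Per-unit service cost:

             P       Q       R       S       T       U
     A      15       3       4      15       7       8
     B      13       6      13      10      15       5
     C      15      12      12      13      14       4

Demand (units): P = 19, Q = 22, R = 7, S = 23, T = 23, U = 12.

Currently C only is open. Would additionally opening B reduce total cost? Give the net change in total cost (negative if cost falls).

Current service cost with {C}: 1302.
Adding B: each farm re-picks its cheapest; new service cost 1063, saving 239.
Extra fixed cost: 274. Net change = 274 − 239 = 35.
(Totals: 1956 → 1991.)

No — net change +35 (cost rises by 35).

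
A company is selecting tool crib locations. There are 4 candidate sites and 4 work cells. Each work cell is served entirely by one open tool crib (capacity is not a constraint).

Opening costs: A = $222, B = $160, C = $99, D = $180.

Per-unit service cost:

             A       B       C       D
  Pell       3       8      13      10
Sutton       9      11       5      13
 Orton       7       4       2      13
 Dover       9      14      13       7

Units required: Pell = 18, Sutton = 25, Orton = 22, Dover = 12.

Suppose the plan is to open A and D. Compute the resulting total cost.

Each work cell is assigned to its cheapest site among the open ones.
{A, D}: Pell→A 3·18=54, Sutton→A 9·25=225, Orton→A 7·22=154, Dover→D 7·12=84. Service 517; fixed 402; total 919.

Total cost: 919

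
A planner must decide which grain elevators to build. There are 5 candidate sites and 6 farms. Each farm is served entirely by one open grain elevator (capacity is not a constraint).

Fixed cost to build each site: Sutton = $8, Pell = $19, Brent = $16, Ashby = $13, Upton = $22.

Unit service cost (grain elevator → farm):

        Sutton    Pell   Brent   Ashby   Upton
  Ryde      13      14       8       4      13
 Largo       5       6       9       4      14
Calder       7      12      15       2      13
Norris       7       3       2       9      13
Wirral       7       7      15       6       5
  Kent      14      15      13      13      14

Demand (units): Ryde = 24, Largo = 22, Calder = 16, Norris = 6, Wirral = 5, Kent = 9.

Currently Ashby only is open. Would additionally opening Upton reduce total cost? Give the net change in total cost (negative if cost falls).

Current service cost with {Ashby}: 417.
Adding Upton: each farm re-picks its cheapest; new service cost 412, saving 5.
Extra fixed cost: 22. Net change = 22 − 5 = 17.
(Totals: 430 → 447.)

No — net change +17 (cost rises by 17).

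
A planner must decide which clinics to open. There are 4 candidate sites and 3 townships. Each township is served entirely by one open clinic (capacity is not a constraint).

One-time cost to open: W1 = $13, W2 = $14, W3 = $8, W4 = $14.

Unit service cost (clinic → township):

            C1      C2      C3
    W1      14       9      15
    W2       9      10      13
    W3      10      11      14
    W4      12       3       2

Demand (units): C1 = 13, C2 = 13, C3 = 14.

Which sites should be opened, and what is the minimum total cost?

Open W2 and W4; minimum total cost 212.

For any fixed open set, each township goes to its cheapest open site; total = fixed + service.
{W2, W4}: C1→W2 9·13=117, C2→W4 3·13=39, C3→W4 2·14=28. Service 184; fixed 28; total 212.
{W3, W4}: service 197 + fixed 22 = 219
{W2, W3, W4}: service 184 + fixed 36 = 220
{W1, W2, W3, W4}: service 184 + fixed 49 = 233
(All 15 nonempty subsets were checked; W2 and W4 is lowest.)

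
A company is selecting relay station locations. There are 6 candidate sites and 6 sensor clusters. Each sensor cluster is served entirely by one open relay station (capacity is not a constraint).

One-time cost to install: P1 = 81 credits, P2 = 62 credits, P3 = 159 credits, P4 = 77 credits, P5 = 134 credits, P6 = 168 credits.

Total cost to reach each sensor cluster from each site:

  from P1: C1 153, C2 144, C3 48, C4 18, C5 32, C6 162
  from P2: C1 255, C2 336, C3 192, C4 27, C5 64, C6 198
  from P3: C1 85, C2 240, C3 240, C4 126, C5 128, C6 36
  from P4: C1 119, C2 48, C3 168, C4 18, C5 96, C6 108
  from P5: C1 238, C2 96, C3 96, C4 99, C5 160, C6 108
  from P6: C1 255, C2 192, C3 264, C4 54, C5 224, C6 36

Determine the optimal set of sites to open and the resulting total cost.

Open P1 and P4; minimum total cost 531.

For any fixed open set, each sensor cluster goes to its cheapest open site; total = fixed + service.
{P1, P4}: C1→P4 119, C2→P4 48, C3→P1 48, C4→P1 18, C5→P1 32, C6→P4 108. Service 373; fixed 158; total 531.
{P1, P3, P4}: C1→P3 85, C2→P4 48, C3→P1 48, C4→P1 18, C5→P1 32, C6→P3 36. Service 267; fixed 317; total 584.
{P1, P2, P4}: service 373 + fixed 220 = 593
{P1, P2, P3, P4, P5, P6}: service 267 + fixed 681 = 948
No other subset beats 531.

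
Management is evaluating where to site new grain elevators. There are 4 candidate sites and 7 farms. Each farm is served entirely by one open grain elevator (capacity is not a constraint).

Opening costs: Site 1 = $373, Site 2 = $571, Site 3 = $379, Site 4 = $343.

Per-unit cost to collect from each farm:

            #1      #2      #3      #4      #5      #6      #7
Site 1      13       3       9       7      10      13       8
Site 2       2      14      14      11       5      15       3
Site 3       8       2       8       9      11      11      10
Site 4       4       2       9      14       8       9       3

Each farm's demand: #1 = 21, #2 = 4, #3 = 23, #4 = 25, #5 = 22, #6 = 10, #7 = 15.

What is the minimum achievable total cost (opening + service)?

For any fixed open set, each farm goes to its cheapest open site; total = fixed + service.
{Site 4}: #1→Site 4 4·21=84, #2→Site 4 2·4=8, #3→Site 4 9·23=207, #4→Site 4 14·25=350, #5→Site 4 8·22=176, #6→Site 4 9·10=90, #7→Site 4 3·15=45. Service 960; fixed 343; total 1303.
{Site 3}: service 1087 + fixed 379 = 1466
{Site 1, Site 4}: #1→Site 4 4·21=84, #2→Site 4 2·4=8, #3→Site 1 9·23=207, #4→Site 1 7·25=175, #5→Site 4 8·22=176, #6→Site 4 9·10=90, #7→Site 4 3·15=45. Service 785; fixed 716; total 1501.
{Site 1, Site 2, Site 3, Site 4}: service 654 + fixed 1666 = 2320
No other subset beats 1303.

Minimum total cost: 1303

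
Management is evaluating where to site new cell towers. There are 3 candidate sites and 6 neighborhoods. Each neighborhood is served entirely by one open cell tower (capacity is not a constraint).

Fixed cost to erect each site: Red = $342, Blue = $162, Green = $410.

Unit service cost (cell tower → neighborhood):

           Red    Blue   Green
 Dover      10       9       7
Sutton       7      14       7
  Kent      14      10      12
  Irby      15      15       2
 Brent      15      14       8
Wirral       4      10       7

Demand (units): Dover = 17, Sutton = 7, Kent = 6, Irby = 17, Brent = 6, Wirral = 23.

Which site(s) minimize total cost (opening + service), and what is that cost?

For any fixed open set, each neighborhood goes to its cheapest open site; total = fixed + service.
{Green}: Dover→Green 7·17=119, Sutton→Green 7·7=49, Kent→Green 12·6=72, Irby→Green 2·17=34, Brent→Green 8·6=48, Wirral→Green 7·23=161. Service 483; fixed 410; total 893.
{Blue}: service 880 + fixed 162 = 1042
{Blue, Green}: service 471 + fixed 572 = 1043
{Red, Blue, Green}: Dover→Green 7·17=119, Sutton→Red 7·7=49, Kent→Blue 10·6=60, Irby→Green 2·17=34, Brent→Green 8·6=48, Wirral→Red 4·23=92. Service 402; fixed 914; total 1316.
No other subset beats 893.

Open Green only; minimum total cost 893.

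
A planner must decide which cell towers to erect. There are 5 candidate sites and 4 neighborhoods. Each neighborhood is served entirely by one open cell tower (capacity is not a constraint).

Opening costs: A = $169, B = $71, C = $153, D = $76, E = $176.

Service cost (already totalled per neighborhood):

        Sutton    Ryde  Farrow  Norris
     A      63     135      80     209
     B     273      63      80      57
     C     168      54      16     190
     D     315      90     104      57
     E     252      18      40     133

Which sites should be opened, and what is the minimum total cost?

Open A and B; minimum total cost 503.

For any fixed open set, each neighborhood goes to its cheapest open site; total = fixed + service.
{A, B}: Sutton→A 63, Ryde→B 63, Farrow→A 80, Norris→B 57. Service 263; fixed 240; total 503.
{B, C}: service 295 + fixed 224 = 519
{C, D}: Sutton→C 168, Ryde→C 54, Farrow→C 16, Norris→D 57. Service 295; fixed 229; total 524.
{A, B, C, D, E}: service 154 + fixed 645 = 799
No other subset beats 503.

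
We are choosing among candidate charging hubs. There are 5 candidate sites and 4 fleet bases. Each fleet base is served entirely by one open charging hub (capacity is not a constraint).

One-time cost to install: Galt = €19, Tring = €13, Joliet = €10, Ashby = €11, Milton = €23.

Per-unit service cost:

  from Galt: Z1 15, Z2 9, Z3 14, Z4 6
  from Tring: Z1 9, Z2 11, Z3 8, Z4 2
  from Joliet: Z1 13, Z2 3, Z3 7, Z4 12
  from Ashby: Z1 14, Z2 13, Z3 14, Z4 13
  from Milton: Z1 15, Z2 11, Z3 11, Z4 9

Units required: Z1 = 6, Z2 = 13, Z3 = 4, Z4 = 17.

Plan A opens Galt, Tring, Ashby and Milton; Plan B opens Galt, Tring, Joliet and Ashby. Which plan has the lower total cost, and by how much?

Plan A: {Galt, Tring, Ashby, Milton}: Z1→Tring 9·6=54, Z2→Galt 9·13=117, Z3→Tring 8·4=32, Z4→Tring 2·17=34. Service 237; fixed 66; total 303.
Plan B: {Galt, Tring, Joliet, Ashby}: Z1→Tring 9·6=54, Z2→Joliet 3·13=39, Z3→Joliet 7·4=28, Z4→Tring 2·17=34. Service 155; fixed 53; total 208.
Difference: |303 − 208| = 95.

Plan B is cheaper by 95.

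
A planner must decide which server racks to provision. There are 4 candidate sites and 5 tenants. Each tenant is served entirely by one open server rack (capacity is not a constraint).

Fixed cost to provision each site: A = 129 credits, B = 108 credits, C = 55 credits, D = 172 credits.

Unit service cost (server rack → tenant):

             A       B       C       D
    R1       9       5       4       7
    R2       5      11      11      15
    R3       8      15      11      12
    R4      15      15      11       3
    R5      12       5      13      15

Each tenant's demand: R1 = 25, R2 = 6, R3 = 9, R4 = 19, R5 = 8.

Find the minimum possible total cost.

Minimum total cost: 633

For any fixed open set, each tenant goes to its cheapest open site; total = fixed + service.
{C}: R1→C 4·25=100, R2→C 11·6=66, R3→C 11·9=99, R4→C 11·19=209, R5→C 13·8=104. Service 578; fixed 55; total 633.
{C, D}: service 426 + fixed 227 = 653
{B, D}: service 396 + fixed 280 = 676
{A, B, C, D}: service 299 + fixed 464 = 763
No other subset beats 633.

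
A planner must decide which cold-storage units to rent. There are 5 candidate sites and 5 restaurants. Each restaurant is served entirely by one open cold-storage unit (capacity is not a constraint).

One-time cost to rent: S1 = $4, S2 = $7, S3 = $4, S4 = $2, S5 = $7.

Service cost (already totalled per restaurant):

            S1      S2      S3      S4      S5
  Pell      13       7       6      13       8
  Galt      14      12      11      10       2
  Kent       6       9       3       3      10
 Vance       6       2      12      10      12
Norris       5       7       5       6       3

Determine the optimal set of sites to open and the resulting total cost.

For any fixed open set, each restaurant goes to its cheapest open site; total = fixed + service.
{S2, S4, S5}: Pell→S2 7, Galt→S5 2, Kent→S4 3, Vance→S2 2, Norris→S5 3. Service 17; fixed 16; total 33.
{S2, S3, S5}: Pell→S3 6, Galt→S5 2, Kent→S3 3, Vance→S2 2, Norris→S5 3. Service 16; fixed 18; total 34.
{S1, S3, S5}: service 20 + fixed 15 = 35
{S1, S2, S3, S4, S5}: service 16 + fixed 24 = 40
No other subset beats 33.

Open S2, S4 and S5; minimum total cost 33.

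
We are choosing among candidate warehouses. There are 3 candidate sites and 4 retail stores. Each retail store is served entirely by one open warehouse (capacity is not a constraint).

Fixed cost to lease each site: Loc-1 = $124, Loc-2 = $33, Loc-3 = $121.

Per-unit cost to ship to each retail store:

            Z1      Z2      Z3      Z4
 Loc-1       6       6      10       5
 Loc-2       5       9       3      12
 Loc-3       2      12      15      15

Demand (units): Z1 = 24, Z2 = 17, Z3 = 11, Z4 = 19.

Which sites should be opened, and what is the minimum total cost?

For any fixed open set, each retail store goes to its cheapest open site; total = fixed + service.
{Loc-1, Loc-2}: Z1→Loc-2 5·24=120, Z2→Loc-1 6·17=102, Z3→Loc-2 3·11=33, Z4→Loc-1 5·19=95. Service 350; fixed 157; total 507.
{Loc-1, Loc-2, Loc-3}: service 278 + fixed 278 = 556
{Loc-2}: service 534 + fixed 33 = 567
(All 7 nonempty subsets were checked; Loc-1 and Loc-2 is lowest.)

Open Loc-1 and Loc-2; minimum total cost 507.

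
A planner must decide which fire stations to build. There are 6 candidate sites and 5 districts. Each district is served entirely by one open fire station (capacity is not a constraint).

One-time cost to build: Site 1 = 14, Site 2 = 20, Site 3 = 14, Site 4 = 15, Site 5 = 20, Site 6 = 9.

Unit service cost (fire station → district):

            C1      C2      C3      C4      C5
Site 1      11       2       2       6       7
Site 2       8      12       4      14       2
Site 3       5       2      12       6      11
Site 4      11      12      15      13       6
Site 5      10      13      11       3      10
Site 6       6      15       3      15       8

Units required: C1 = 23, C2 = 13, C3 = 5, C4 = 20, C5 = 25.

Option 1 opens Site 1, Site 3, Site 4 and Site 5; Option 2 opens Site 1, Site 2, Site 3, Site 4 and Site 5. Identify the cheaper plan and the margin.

Option 2 is cheaper by 80.

Option 1: {Site 1, Site 3, Site 4, Site 5}: C1→Site 3 5·23=115, C2→Site 1 2·13=26, C3→Site 1 2·5=10, C4→Site 5 3·20=60, C5→Site 4 6·25=150. Service 361; fixed 63; total 424.
Option 2: {Site 1, Site 2, Site 3, Site 4, Site 5}: C1→Site 3 5·23=115, C2→Site 1 2·13=26, C3→Site 1 2·5=10, C4→Site 5 3·20=60, C5→Site 2 2·25=50. Service 261; fixed 83; total 344.
Difference: |424 − 344| = 80.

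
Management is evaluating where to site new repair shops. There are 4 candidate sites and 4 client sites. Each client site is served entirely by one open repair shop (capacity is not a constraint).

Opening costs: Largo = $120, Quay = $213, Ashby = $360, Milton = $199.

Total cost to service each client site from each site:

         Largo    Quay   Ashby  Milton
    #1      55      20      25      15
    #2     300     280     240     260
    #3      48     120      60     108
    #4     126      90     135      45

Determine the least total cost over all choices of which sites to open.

Minimum total cost: 627

For any fixed open set, each client site goes to its cheapest open site; total = fixed + service.
{Milton}: #1→Milton 15, #2→Milton 260, #3→Milton 108, #4→Milton 45. Service 428; fixed 199; total 627.
{Largo}: #1→Largo 55, #2→Largo 300, #3→Largo 48, #4→Largo 126. Service 529; fixed 120; total 649.
{Largo, Milton}: service 368 + fixed 319 = 687
{Largo, Quay, Ashby, Milton}: #1→Milton 15, #2→Ashby 240, #3→Largo 48, #4→Milton 45. Service 348; fixed 892; total 1240.
No other subset beats 627.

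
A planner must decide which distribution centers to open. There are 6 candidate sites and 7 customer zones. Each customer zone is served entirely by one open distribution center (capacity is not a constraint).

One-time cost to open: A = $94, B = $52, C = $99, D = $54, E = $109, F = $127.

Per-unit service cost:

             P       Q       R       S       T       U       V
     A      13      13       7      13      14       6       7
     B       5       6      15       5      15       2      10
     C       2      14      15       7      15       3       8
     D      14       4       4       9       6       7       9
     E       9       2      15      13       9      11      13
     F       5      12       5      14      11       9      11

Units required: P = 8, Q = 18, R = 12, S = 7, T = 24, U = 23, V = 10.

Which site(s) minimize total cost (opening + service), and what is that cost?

For any fixed open set, each customer zone goes to its cheapest open site; total = fixed + service.
{B, D}: P→B 5·8=40, Q→D 4·18=72, R→D 4·12=48, S→B 5·7=35, T→D 6·24=144, U→B 2·23=46, V→D 9·10=90. Service 475; fixed 106; total 581.
{C, D}: service 478 + fixed 153 = 631
{B, C, D}: service 441 + fixed 205 = 646
{A, B, C, D, E, F}: service 395 + fixed 535 = 930
No other subset beats 581.

Open B and D; minimum total cost 581.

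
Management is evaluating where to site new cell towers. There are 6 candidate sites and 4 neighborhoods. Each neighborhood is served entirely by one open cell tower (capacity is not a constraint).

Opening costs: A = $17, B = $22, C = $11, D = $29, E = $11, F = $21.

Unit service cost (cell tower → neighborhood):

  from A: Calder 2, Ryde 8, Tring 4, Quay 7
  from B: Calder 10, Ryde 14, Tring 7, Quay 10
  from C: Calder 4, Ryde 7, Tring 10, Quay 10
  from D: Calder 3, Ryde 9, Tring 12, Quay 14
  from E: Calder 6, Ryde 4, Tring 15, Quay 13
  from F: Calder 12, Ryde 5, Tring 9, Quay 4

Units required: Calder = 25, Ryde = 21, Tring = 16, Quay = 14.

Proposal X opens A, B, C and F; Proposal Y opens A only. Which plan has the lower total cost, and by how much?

Proposal X is cheaper by 51.

Proposal X: {A, B, C, F}: Calder→A 2·25=50, Ryde→F 5·21=105, Tring→A 4·16=64, Quay→F 4·14=56. Service 275; fixed 71; total 346.
Proposal Y: {A}: Calder→A 2·25=50, Ryde→A 8·21=168, Tring→A 4·16=64, Quay→A 7·14=98. Service 380; fixed 17; total 397.
Difference: |346 − 397| = 51.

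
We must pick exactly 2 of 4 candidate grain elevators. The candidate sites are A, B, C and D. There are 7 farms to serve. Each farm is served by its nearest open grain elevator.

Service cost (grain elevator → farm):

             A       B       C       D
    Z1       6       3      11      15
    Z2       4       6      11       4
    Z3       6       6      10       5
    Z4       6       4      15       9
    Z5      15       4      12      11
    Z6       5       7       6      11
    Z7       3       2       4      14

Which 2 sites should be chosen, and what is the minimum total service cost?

With exactly 2 open, each farm uses its cheapest among the chosen.
{A, B}: Z1→B 3, Z2→A 4, Z3→A 6, Z4→B 4, Z5→B 4, Z6→A 5, Z7→B 2. Service cost 28.
{B, D}: service cost 29
{B, C}: service cost 31
Among all 6 size-2 choices, {A, B} is lowest.

Choose A and B; total service cost 28.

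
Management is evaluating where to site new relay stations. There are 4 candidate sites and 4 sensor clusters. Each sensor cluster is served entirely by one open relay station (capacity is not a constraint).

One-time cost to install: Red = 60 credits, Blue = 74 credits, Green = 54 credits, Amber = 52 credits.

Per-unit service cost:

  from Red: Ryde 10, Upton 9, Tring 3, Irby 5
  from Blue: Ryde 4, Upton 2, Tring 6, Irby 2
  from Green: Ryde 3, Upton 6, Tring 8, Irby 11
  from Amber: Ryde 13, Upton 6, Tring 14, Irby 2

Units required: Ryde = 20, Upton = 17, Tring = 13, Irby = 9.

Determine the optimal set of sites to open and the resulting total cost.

For any fixed open set, each sensor cluster goes to its cheapest open site; total = fixed + service.
{Blue}: Ryde→Blue 4·20=80, Upton→Blue 2·17=34, Tring→Blue 6·13=78, Irby→Blue 2·9=18. Service 210; fixed 74; total 284.
{Red, Blue}: service 171 + fixed 134 = 305
{Blue, Green}: Ryde→Green 3·20=60, Upton→Blue 2·17=34, Tring→Blue 6·13=78, Irby→Blue 2·9=18. Service 190; fixed 128; total 318.
{Red, Blue, Green, Amber}: Ryde→Green 3·20=60, Upton→Blue 2·17=34, Tring→Red 3·13=39, Irby→Blue 2·9=18. Service 151; fixed 240; total 391.
No other subset beats 284.

Open Blue only; minimum total cost 284.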